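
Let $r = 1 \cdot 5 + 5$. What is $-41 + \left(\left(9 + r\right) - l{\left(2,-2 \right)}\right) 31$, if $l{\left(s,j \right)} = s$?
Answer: $486$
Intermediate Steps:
$r = 10$ ($r = 5 + 5 = 10$)
$-41 + \left(\left(9 + r\right) - l{\left(2,-2 \right)}\right) 31 = -41 + \left(\left(9 + 10\right) - 2\right) 31 = -41 + \left(19 - 2\right) 31 = -41 + 17 \cdot 31 = -41 + 527 = 486$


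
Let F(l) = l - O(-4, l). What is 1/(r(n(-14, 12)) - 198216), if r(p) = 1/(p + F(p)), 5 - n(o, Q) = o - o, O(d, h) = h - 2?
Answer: -7/1387511 ≈ -5.0450e-6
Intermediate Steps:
O(d, h) = -2 + h
n(o, Q) = 5 (n(o, Q) = 5 - (o - o) = 5 - 1*0 = 5 + 0 = 5)
F(l) = 2 (F(l) = l - (-2 + l) = l + (2 - l) = 2)
r(p) = 1/(2 + p) (r(p) = 1/(p + 2) = 1/(2 + p))
1/(r(n(-14, 12)) - 198216) = 1/(1/(2 + 5) - 198216) = 1/(1/7 - 198216) = 1/(⅐ - 198216) = 1/(-1387511/7) = -7/1387511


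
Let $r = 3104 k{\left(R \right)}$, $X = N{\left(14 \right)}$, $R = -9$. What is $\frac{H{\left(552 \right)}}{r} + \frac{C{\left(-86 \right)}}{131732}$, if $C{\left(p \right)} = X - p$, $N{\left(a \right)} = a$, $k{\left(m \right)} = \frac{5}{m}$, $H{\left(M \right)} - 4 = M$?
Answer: $- \frac{41102183}{127780040} \approx -0.32166$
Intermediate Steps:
$H{\left(M \right)} = 4 + M$
$X = 14$
$r = - \frac{15520}{9}$ ($r = 3104 \frac{5}{-9} = 3104 \cdot 5 \left(- \frac{1}{9}\right) = 3104 \left(- \frac{5}{9}\right) = - \frac{15520}{9} \approx -1724.4$)
$C{\left(p \right)} = 14 - p$
$\frac{H{\left(552 \right)}}{r} + \frac{C{\left(-86 \right)}}{131732} = \frac{4 + 552}{- \frac{15520}{9}} + \frac{14 - -86}{131732} = 556 \left(- \frac{9}{15520}\right) + \left(14 + 86\right) \frac{1}{131732} = - \frac{1251}{3880} + 100 \cdot \frac{1}{131732} = - \frac{1251}{3880} + \frac{25}{32933} = - \frac{41102183}{127780040}$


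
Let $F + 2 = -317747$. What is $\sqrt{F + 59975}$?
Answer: $i \sqrt{257774} \approx 507.71 i$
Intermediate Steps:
$F = -317749$ ($F = -2 - 317747 = -317749$)
$\sqrt{F + 59975} = \sqrt{-317749 + 59975} = \sqrt{-257774} = i \sqrt{257774}$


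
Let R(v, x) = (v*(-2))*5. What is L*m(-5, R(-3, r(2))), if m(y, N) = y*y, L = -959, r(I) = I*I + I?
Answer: -23975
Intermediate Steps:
r(I) = I + I² (r(I) = I² + I = I + I²)
R(v, x) = -10*v (R(v, x) = -2*v*5 = -10*v)
m(y, N) = y²
L*m(-5, R(-3, r(2))) = -959*(-5)² = -959*25 = -23975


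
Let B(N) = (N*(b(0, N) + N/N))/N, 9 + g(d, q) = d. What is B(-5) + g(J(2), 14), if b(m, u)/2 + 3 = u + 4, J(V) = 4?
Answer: -12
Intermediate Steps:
g(d, q) = -9 + d
b(m, u) = 2 + 2*u (b(m, u) = -6 + 2*(u + 4) = -6 + 2*(4 + u) = -6 + (8 + 2*u) = 2 + 2*u)
B(N) = 3 + 2*N (B(N) = (N*((2 + 2*N) + N/N))/N = (N*((2 + 2*N) + 1))/N = (N*(3 + 2*N))/N = 3 + 2*N)
B(-5) + g(J(2), 14) = (3 + 2*(-5)) + (-9 + 4) = (3 - 10) - 5 = -7 - 5 = -12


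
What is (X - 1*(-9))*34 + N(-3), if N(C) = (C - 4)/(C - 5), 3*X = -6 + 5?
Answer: 7093/24 ≈ 295.54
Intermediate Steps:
X = -⅓ (X = (-6 + 5)/3 = (⅓)*(-1) = -⅓ ≈ -0.33333)
N(C) = (-4 + C)/(-5 + C)
(X - 1*(-9))*34 + N(-3) = (-⅓ - 1*(-9))*34 + (-4 - 3)/(-5 - 3) = (-⅓ + 9)*34 - 7/(-8) = (26/3)*34 - ⅛*(-7) = 884/3 + 7/8 = 7093/24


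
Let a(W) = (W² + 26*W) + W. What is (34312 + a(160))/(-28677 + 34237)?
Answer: 8029/695 ≈ 11.553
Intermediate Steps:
a(W) = W² + 27*W
(34312 + a(160))/(-28677 + 34237) = (34312 + 160*(27 + 160))/(-28677 + 34237) = (34312 + 160*187)/5560 = (34312 + 29920)*(1/5560) = 64232*(1/5560) = 8029/695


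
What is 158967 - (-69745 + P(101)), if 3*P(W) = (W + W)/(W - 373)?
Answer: 93314597/408 ≈ 2.2871e+5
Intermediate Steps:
P(W) = 2*W/(3*(-373 + W)) (P(W) = ((W + W)/(W - 373))/3 = ((2*W)/(-373 + W))/3 = (2*W/(-373 + W))/3 = 2*W/(3*(-373 + W)))
158967 - (-69745 + P(101)) = 158967 - (-69745 + (⅔)*101/(-373 + 101)) = 158967 - (-69745 + (⅔)*101/(-272)) = 158967 - (-69745 + (⅔)*101*(-1/272)) = 158967 - (-69745 - 101/408) = 158967 - 1*(-28456061/408) = 158967 + 28456061/408 = 93314597/408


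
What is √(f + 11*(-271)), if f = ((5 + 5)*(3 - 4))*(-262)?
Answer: 19*I ≈ 19.0*I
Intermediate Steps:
f = 2620 (f = (10*(-1))*(-262) = -10*(-262) = 2620)
√(f + 11*(-271)) = √(2620 + 11*(-271)) = √(2620 - 2981) = √(-361) = 19*I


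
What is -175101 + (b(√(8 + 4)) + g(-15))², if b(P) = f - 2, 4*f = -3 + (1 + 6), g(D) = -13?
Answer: -174905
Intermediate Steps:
f = 1 (f = (-3 + (1 + 6))/4 = (-3 + 7)/4 = (¼)*4 = 1)
b(P) = -1 (b(P) = 1 - 2 = -1)
-175101 + (b(√(8 + 4)) + g(-15))² = -175101 + (-1 - 13)² = -175101 + (-14)² = -175101 + 196 = -174905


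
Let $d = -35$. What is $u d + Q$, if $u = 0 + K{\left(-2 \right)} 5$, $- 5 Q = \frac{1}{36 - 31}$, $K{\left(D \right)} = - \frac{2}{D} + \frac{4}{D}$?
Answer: $\frac{4374}{25} \approx 174.96$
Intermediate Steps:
$K{\left(D \right)} = \frac{2}{D}$
$Q = - \frac{1}{25}$ ($Q = - \frac{1}{5 \left(36 - 31\right)} = - \frac{1}{5 \cdot 5} = \left(- \frac{1}{5}\right) \frac{1}{5} = - \frac{1}{25} \approx -0.04$)
$u = -5$ ($u = 0 + \frac{2}{-2} \cdot 5 = 0 + 2 \left(- \frac{1}{2}\right) 5 = 0 - 5 = -5$)
$u d + Q = \left(-5\right) \left(-35\right) - \frac{1}{25} = 175 - \frac{1}{25} = \frac{4374}{25}$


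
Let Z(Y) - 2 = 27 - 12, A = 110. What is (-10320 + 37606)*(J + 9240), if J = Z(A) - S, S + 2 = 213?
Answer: 246829156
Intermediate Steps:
S = 211 (S = -2 + 213 = 211)
Z(Y) = 17 (Z(Y) = 2 + (27 - 12) = 2 + 15 = 17)
J = -194 (J = 17 - 1*211 = 17 - 211 = -194)
(-10320 + 37606)*(J + 9240) = (-10320 + 37606)*(-194 + 9240) = 27286*9046 = 246829156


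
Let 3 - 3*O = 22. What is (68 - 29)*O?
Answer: -247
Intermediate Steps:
O = -19/3 (O = 1 - ⅓*22 = 1 - 22/3 = -19/3 ≈ -6.3333)
(68 - 29)*O = (68 - 29)*(-19/3) = 39*(-19/3) = -247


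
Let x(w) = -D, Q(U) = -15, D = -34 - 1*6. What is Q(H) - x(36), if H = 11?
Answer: -55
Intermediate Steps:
D = -40 (D = -34 - 6 = -40)
x(w) = 40 (x(w) = -1*(-40) = 40)
Q(H) - x(36) = -15 - 1*40 = -15 - 40 = -55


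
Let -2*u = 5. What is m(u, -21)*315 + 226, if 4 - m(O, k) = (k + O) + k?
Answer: 31007/2 ≈ 15504.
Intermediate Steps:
u = -5/2 (u = -1/2*5 = -5/2 ≈ -2.5000)
m(O, k) = 4 - O - 2*k (m(O, k) = 4 - ((k + O) + k) = 4 - ((O + k) + k) = 4 - (O + 2*k) = 4 + (-O - 2*k) = 4 - O - 2*k)
m(u, -21)*315 + 226 = (4 - 1*(-5/2) - 2*(-21))*315 + 226 = (4 + 5/2 + 42)*315 + 226 = (97/2)*315 + 226 = 30555/2 + 226 = 31007/2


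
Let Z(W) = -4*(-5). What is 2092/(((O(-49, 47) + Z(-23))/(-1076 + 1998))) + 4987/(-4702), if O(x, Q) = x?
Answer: -9069475071/136358 ≈ -66512.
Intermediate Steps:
Z(W) = 20
2092/(((O(-49, 47) + Z(-23))/(-1076 + 1998))) + 4987/(-4702) = 2092/(((-49 + 20)/(-1076 + 1998))) + 4987/(-4702) = 2092/((-29/922)) + 4987*(-1/4702) = 2092/((-29*1/922)) - 4987/4702 = 2092/(-29/922) - 4987/4702 = 2092*(-922/29) - 4987/4702 = -1928824/29 - 4987/4702 = -9069475071/136358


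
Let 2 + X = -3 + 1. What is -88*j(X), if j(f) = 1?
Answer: -88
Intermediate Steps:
X = -4 (X = -2 + (-3 + 1) = -2 - 2 = -4)
-88*j(X) = -88*1 = -88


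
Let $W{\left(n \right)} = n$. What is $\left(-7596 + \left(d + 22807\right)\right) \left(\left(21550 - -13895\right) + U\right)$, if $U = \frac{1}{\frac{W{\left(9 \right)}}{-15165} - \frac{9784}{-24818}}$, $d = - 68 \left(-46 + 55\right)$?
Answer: $\frac{4259330019559940}{8230611} \approx 5.175 \cdot 10^{8}$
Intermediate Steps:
$d = -612$ ($d = \left(-68\right) 9 = -612$)
$U = \frac{20909165}{8230611}$ ($U = \frac{1}{\frac{9}{-15165} - \frac{9784}{-24818}} = \frac{1}{9 \left(- \frac{1}{15165}\right) - - \frac{4892}{12409}} = \frac{1}{- \frac{1}{1685} + \frac{4892}{12409}} = \frac{1}{\frac{8230611}{20909165}} = \frac{20909165}{8230611} \approx 2.5404$)
$\left(-7596 + \left(d + 22807\right)\right) \left(\left(21550 - -13895\right) + U\right) = \left(-7596 + \left(-612 + 22807\right)\right) \left(\left(21550 - -13895\right) + \frac{20909165}{8230611}\right) = \left(-7596 + 22195\right) \left(\left(21550 + 13895\right) + \frac{20909165}{8230611}\right) = 14599 \left(35445 + \frac{20909165}{8230611}\right) = 14599 \cdot \frac{291754916060}{8230611} = \frac{4259330019559940}{8230611}$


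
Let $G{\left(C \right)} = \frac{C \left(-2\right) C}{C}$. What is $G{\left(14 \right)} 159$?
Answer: $-4452$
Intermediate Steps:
$G{\left(C \right)} = - 2 C$ ($G{\left(C \right)} = \frac{- 2 C C}{C} = \frac{\left(-2\right) C^{2}}{C} = - 2 C$)
$G{\left(14 \right)} 159 = \left(-2\right) 14 \cdot 159 = \left(-28\right) 159 = -4452$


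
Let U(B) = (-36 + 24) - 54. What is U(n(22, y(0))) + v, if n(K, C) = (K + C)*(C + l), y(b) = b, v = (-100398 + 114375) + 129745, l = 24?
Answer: 143656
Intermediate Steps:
v = 143722 (v = 13977 + 129745 = 143722)
n(K, C) = (24 + C)*(C + K) (n(K, C) = (K + C)*(C + 24) = (C + K)*(24 + C) = (24 + C)*(C + K))
U(B) = -66 (U(B) = -12 - 54 = -66)
U(n(22, y(0))) + v = -66 + 143722 = 143656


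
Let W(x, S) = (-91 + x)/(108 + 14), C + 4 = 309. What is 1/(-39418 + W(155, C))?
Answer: -61/2404466 ≈ -2.5369e-5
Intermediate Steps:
C = 305 (C = -4 + 309 = 305)
W(x, S) = -91/122 + x/122 (W(x, S) = (-91 + x)/122 = (-91 + x)*(1/122) = -91/122 + x/122)
1/(-39418 + W(155, C)) = 1/(-39418 + (-91/122 + (1/122)*155)) = 1/(-39418 + (-91/122 + 155/122)) = 1/(-39418 + 32/61) = 1/(-2404466/61) = -61/2404466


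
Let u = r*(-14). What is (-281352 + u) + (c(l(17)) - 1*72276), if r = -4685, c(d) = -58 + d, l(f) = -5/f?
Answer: -4897637/17 ≈ -2.8810e+5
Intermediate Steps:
u = 65590 (u = -4685*(-14) = 65590)
(-281352 + u) + (c(l(17)) - 1*72276) = (-281352 + 65590) + ((-58 - 5/17) - 1*72276) = -215762 + ((-58 - 5*1/17) - 72276) = -215762 + ((-58 - 5/17) - 72276) = -215762 + (-991/17 - 72276) = -215762 - 1229683/17 = -4897637/17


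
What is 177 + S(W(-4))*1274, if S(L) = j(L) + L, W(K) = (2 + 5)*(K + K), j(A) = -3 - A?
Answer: -3645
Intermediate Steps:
W(K) = 14*K (W(K) = 7*(2*K) = 14*K)
S(L) = -3 (S(L) = (-3 - L) + L = -3)
177 + S(W(-4))*1274 = 177 - 3*1274 = 177 - 3822 = -3645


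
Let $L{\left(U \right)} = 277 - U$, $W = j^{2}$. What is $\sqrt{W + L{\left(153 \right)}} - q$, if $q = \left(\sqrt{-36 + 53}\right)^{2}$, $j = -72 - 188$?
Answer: $-17 + 2 \sqrt{16931} \approx 243.24$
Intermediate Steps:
$j = -260$ ($j = -72 - 188 = -260$)
$W = 67600$ ($W = \left(-260\right)^{2} = 67600$)
$q = 17$ ($q = \left(\sqrt{17}\right)^{2} = 17$)
$\sqrt{W + L{\left(153 \right)}} - q = \sqrt{67600 + \left(277 - 153\right)} - 17 = \sqrt{67600 + 124} - 17 = \sqrt{67724} - 17 = 2 \sqrt{16931} - 17 = -17 + 2 \sqrt{16931}$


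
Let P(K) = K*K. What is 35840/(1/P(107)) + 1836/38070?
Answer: 289284172834/705 ≈ 4.1033e+8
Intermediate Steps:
P(K) = K**2
35840/(1/P(107)) + 1836/38070 = 35840/(1/(107**2)) + 1836/38070 = 35840/(1/11449) + 1836*(1/38070) = 35840/(1/11449) + 34/705 = 35840*11449 + 34/705 = 410332160 + 34/705 = 289284172834/705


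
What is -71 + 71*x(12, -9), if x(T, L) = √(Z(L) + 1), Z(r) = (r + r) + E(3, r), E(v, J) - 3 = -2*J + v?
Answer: -71 + 71*√7 ≈ 116.85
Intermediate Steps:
E(v, J) = 3 + v - 2*J (E(v, J) = 3 + (-2*J + v) = 3 + (v - 2*J) = 3 + v - 2*J)
Z(r) = 6 (Z(r) = (r + r) + (3 + 3 - 2*r) = 2*r + (6 - 2*r) = 6)
x(T, L) = √7 (x(T, L) = √(6 + 1) = √7)
-71 + 71*x(12, -9) = -71 + 71*√7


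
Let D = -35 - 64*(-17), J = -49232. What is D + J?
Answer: -48179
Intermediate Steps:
D = 1053 (D = -35 + 1088 = 1053)
D + J = 1053 - 49232 = -48179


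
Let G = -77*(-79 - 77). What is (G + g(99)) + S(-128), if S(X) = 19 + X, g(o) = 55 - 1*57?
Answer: 11901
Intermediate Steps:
g(o) = -2 (g(o) = 55 - 57 = -2)
G = 12012 (G = -77*(-156) = 12012)
(G + g(99)) + S(-128) = (12012 - 2) + (19 - 128) = 12010 - 109 = 11901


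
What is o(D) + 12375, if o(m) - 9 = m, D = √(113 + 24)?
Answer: 12384 + √137 ≈ 12396.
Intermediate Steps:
D = √137 ≈ 11.705
o(m) = 9 + m
o(D) + 12375 = (9 + √137) + 12375 = 12384 + √137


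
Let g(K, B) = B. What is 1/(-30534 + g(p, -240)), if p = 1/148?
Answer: -1/30774 ≈ -3.2495e-5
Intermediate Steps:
p = 1/148 ≈ 0.0067568
1/(-30534 + g(p, -240)) = 1/(-30534 - 240) = 1/(-30774) = -1/30774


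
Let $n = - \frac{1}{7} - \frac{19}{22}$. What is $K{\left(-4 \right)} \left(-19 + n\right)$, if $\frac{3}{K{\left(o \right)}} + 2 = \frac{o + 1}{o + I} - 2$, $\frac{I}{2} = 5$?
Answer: $\frac{1027}{77} \approx 13.338$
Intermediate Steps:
$I = 10$ ($I = 2 \cdot 5 = 10$)
$K{\left(o \right)} = \frac{3}{-4 + \frac{1 + o}{10 + o}}$ ($K{\left(o \right)} = \frac{3}{-2 + \left(\frac{o + 1}{o + 10} - 2\right)} = \frac{3}{-2 + \left(\frac{1 + o}{10 + o} - 2\right)} = \frac{3}{-2 + \left(-2 + \frac{1 + o}{10 + o}\right)} = \frac{3}{-4 + \frac{1 + o}{10 + o}}$)
$n = - \frac{155}{154}$ ($n = \left(-1\right) \frac{1}{7} - \frac{19}{22} = - \frac{1}{7} - \frac{19}{22} = - \frac{155}{154} \approx -1.0065$)
$K{\left(-4 \right)} \left(-19 + n\right) = \frac{-10 - -4}{13 - 4} \left(-19 - \frac{155}{154}\right) = \frac{-10 + 4}{9} \left(- \frac{3081}{154}\right) = \frac{1}{9} \left(-6\right) \left(- \frac{3081}{154}\right) = \left(- \frac{2}{3}\right) \left(- \frac{3081}{154}\right) = \frac{1027}{77}$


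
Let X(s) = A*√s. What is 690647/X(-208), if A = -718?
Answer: 690647*I*√13/37336 ≈ 66.696*I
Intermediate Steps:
X(s) = -718*√s
690647/X(-208) = 690647/((-2872*I*√13)) = 690647*(I*√13/37336) = 690647*I*√13/37336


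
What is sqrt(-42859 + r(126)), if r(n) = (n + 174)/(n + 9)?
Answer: I*sqrt(385711)/3 ≈ 207.02*I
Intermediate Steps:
r(n) = (174 + n)/(9 + n)
sqrt(-42859 + r(126)) = sqrt(-42859 + (174 + 126)/(9 + 126)) = sqrt(-42859 + 300/135) = sqrt(-42859 + (1/135)*300) = sqrt(-42859 + 20/9) = sqrt(-385711/9) = I*sqrt(385711)/3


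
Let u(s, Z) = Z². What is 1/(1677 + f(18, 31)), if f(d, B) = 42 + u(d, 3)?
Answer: 1/1728 ≈ 0.00057870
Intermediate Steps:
f(d, B) = 51 (f(d, B) = 42 + 3² = 42 + 9 = 51)
1/(1677 + f(18, 31)) = 1/(1677 + 51) = 1/1728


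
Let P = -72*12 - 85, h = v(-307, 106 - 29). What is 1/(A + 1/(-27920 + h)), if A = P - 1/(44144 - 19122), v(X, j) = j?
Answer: -696687546/661156534019 ≈ -0.0010537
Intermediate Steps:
h = 77 (h = 106 - 29 = 77)
P = -949 (P = -864 - 85 = -949)
A = -23745879/25022 (A = -949 - 1/(44144 - 19122) = -949 - 1/25022 = -23745879/25022 ≈ -949.00)
1/(A + 1/(-27920 + h)) = 1/(-23745879/25022 + 1/(-27920 + 77)) = 1/(-23745879/25022 + 1/(-27843)) = 1/(-23745879/25022 - 1/27843) = 1/(-661156534019/696687546) = -696687546/661156534019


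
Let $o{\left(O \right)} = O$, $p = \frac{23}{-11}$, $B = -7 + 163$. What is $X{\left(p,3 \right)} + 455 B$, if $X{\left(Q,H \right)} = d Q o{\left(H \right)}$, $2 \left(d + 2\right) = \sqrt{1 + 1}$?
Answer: $\frac{780918}{11} - \frac{69 \sqrt{2}}{22} \approx 70988.0$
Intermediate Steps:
$B = 156$
$p = - \frac{23}{11}$ ($p = 23 \left(- \frac{1}{11}\right) = - \frac{23}{11} \approx -2.0909$)
$d = -2 + \frac{\sqrt{2}}{2}$ ($d = -2 + \frac{\sqrt{1 + 1}}{2} = -2 + \frac{\sqrt{2}}{2} \approx -1.2929$)
$X{\left(Q,H \right)} = H Q \left(-2 + \frac{\sqrt{2}}{2}\right)$ ($X{\left(Q,H \right)} = \left(-2 + \frac{\sqrt{2}}{2}\right) Q H = Q \left(-2 + \frac{\sqrt{2}}{2}\right) H = H Q \left(-2 + \frac{\sqrt{2}}{2}\right)$)
$X{\left(p,3 \right)} + 455 B = \frac{1}{2} \cdot 3 \left(- \frac{23}{11}\right) \left(-4 + \sqrt{2}\right) + 455 \cdot 156 = \left(\frac{138}{11} - \frac{69 \sqrt{2}}{22}\right) + 70980 = \frac{780918}{11} - \frac{69 \sqrt{2}}{22}$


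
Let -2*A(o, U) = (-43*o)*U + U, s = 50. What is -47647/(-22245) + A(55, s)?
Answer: 1314727147/22245 ≈ 59102.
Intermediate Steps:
A(o, U) = -U/2 + 43*U*o/2 (A(o, U) = -((-43*o)*U + U)/2 = -(-43*U*o + U)/2 = -(U - 43*U*o)/2 = -U/2 + 43*U*o/2)
-47647/(-22245) + A(55, s) = -47647/(-22245) + (1/2)*50*(-1 + 43*55) = -47647*(-1/22245) + (1/2)*50*(-1 + 2365) = 47647/22245 + (1/2)*50*2364 = 47647/22245 + 59100 = 1314727147/22245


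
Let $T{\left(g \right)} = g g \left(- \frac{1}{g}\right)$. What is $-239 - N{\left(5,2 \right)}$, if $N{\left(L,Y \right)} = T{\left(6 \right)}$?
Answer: $-233$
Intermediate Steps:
$T{\left(g \right)} = - g$ ($T{\left(g \right)} = g^{2} \left(- \frac{1}{g}\right) = - g$)
$N{\left(L,Y \right)} = -6$ ($N{\left(L,Y \right)} = \left(-1\right) 6 = -6$)
$-239 - N{\left(5,2 \right)} = -239 - -6 = -239 + 6 = -233$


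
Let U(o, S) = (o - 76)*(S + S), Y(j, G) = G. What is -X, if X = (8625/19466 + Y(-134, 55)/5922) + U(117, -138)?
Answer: 326107440538/28819413 ≈ 11316.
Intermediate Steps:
U(o, S) = 2*S*(-76 + o) (U(o, S) = (-76 + o)*(2*S) = 2*S*(-76 + o))
X = -326107440538/28819413 (X = (8625/19466 + 55/5922) + 2*(-138)*(-76 + 117) = (8625*(1/19466) + 55*(1/5922)) + 2*(-138)*41 = (8625/19466 + 55/5922) - 11316 = 13036970/28819413 - 11316 = -326107440538/28819413 ≈ -11316.)
-X = -1*(-326107440538/28819413) = 326107440538/28819413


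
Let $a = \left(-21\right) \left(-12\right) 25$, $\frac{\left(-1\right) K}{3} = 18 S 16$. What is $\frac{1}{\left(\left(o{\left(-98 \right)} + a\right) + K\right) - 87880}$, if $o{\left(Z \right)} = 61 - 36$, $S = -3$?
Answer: $- \frac{1}{78963} \approx -1.2664 \cdot 10^{-5}$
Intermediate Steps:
$o{\left(Z \right)} = 25$ ($o{\left(Z \right)} = 61 - 36 = 25$)
$K = 2592$ ($K = - 3 \cdot 18 \left(-3\right) 16 = - 3 \left(\left(-54\right) 16\right) = \left(-3\right) \left(-864\right) = 2592$)
$a = 6300$ ($a = 252 \cdot 25 = 6300$)
$\frac{1}{\left(\left(o{\left(-98 \right)} + a\right) + K\right) - 87880} = \frac{1}{\left(\left(25 + 6300\right) + 2592\right) - 87880} = \frac{1}{\left(6325 + 2592\right) - 87880} = \frac{1}{8917 - 87880} = \frac{1}{-78963} = - \frac{1}{78963}$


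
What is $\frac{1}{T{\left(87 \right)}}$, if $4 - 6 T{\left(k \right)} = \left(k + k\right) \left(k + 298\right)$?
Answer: $- \frac{3}{33493} \approx -8.9571 \cdot 10^{-5}$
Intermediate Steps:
$T{\left(k \right)} = \frac{2}{3} - \frac{k \left(298 + k\right)}{3}$ ($T{\left(k \right)} = \frac{2}{3} - \frac{\left(k + k\right) \left(k + 298\right)}{6} = \frac{2}{3} - \frac{2 k \left(298 + k\right)}{6} = \frac{2}{3} - \frac{k \left(298 + k\right)}{3}$)
$\frac{1}{T{\left(87 \right)}} = \frac{1}{\frac{2}{3} - 8642 - \frac{87^{2}}{3}} = \frac{1}{\frac{2}{3} - 8642 - 2523} = \frac{1}{- \frac{33493}{3}} = - \frac{3}{33493}$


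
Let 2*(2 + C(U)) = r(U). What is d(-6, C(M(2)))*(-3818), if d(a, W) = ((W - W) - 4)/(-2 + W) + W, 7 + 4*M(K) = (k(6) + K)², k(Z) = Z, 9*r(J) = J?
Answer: -135539/924 ≈ -146.69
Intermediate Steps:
r(J) = J/9
M(K) = -7/4 + (6 + K)²/4
C(U) = -2 + U/18 (C(U) = -2 + (U/9)/2 = -2 + U/18)
d(a, W) = W - 4/(-2 + W) (d(a, W) = (0 - 4)/(-2 + W) + W = -4/(-2 + W) + W = W - 4/(-2 + W))
d(-6, C(M(2)))*(-3818) = ((-4 + (-2 + (-7/4 + (6 + 2)²/4)/18)² - 2*(-2 + (-7/4 + (6 + 2)²/4)/18))/(-2 + (-2 + (-7/4 + (6 + 2)²/4)/18)))*(-3818) = ((-4 + (-2 + (-7/4 + (¼)*8²)/18)² - 2*(-2 + (-7/4 + (¼)*8²)/18))/(-2 + (-2 + (-7/4 + (¼)*8²)/18)))*(-3818) = ((-4 + (-2 + (-7/4 + (¼)*64)/18)² - 2*(-2 + (-7/4 + (¼)*64)/18))/(-2 + (-2 + (-7/4 + (¼)*64)/18)))*(-3818) = ((-4 + (-2 + (-7/4 + 16)/18)² - 2*(-2 + (-7/4 + 16)/18))/(-2 + (-2 + (-7/4 + 16)/18)))*(-3818) = ((-4 + (-2 + (1/18)*(57/4))² - 2*(-2 + (1/18)*(57/4)))/(-2 + (-2 + (1/18)*(57/4))))*(-3818) = ((-4 + (-2 + 19/24)² - 2*(-2 + 19/24))/(-2 + (-2 + 19/24)))*(-3818) = ((-4 + (-29/24)² - 2*(-29/24))/(-2 - 29/24))*(-3818) = ((-4 + 841/576 + 29/12)/(-77/24))*(-3818) = -24/77*(-71/576)*(-3818) = (71/1848)*(-3818) = -135539/924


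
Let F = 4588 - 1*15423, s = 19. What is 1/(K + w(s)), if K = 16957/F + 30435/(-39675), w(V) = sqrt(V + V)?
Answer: 38308192324820/534858952246667 + 32852556841225*sqrt(38)/1069717904493334 ≈ 0.26094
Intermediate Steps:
F = -10835 (F = 4588 - 15423 = -10835)
w(V) = sqrt(2)*sqrt(V) (w(V) = sqrt(2*V) = sqrt(2)*sqrt(V))
K = -13367096/5731715 (K = 16957/(-10835) + 30435/(-39675) = 16957*(-1/10835) + 30435*(-1/39675) = -16957/10835 - 2029/2645 = -13367096/5731715 ≈ -2.3321)
1/(K + w(s)) = 1/(-13367096/5731715 + sqrt(2)*sqrt(19)) = 1/(-13367096/5731715 + sqrt(38))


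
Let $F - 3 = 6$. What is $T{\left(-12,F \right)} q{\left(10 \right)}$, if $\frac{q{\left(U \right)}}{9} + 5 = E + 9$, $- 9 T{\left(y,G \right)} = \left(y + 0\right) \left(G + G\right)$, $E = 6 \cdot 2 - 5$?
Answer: $2376$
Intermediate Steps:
$F = 9$ ($F = 3 + 6 = 9$)
$E = 7$ ($E = 12 - 5 = 7$)
$T{\left(y,G \right)} = - \frac{2 G y}{9}$ ($T{\left(y,G \right)} = - \frac{\left(y + 0\right) \left(G + G\right)}{9} = - \frac{y 2 G}{9} = - \frac{2 G y}{9}$)
$q{\left(U \right)} = 99$ ($q{\left(U \right)} = -45 + 9 \left(7 + 9\right) = -45 + 9 \cdot 16 = -45 + 144 = 99$)
$T{\left(-12,F \right)} q{\left(10 \right)} = \left(- \frac{2}{9}\right) 9 \left(-12\right) 99 = 24 \cdot 99 = 2376$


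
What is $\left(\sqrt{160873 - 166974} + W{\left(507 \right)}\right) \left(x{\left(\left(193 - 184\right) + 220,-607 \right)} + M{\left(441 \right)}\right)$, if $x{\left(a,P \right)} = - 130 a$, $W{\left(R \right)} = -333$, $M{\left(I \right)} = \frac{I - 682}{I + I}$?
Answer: $\frac{971523097}{98} - \frac{26257381 i \sqrt{6101}}{882} \approx 9.9135 \cdot 10^{6} - 2.3253 \cdot 10^{6} i$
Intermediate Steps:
$M{\left(I \right)} = \frac{-682 + I}{2 I}$
$\left(\sqrt{160873 - 166974} + W{\left(507 \right)}\right) \left(x{\left(\left(193 - 184\right) + 220,-607 \right)} + M{\left(441 \right)}\right) = \left(\sqrt{160873 - 166974} - 333\right) \left(- 130 \left(\left(193 - 184\right) + 220\right) + \frac{-682 + 441}{2 \cdot 441}\right) = \left(\sqrt{-6101} - 333\right) \left(- 130 \left(9 + 220\right) + \frac{1}{2} \cdot \frac{1}{441} \left(-241\right)\right) = \left(i \sqrt{6101} - 333\right) \left(\left(-130\right) 229 - \frac{241}{882}\right) = \left(-333 + i \sqrt{6101}\right) \left(-29770 - \frac{241}{882}\right) = \left(-333 + i \sqrt{6101}\right) \left(- \frac{26257381}{882}\right) = \frac{971523097}{98} - \frac{26257381 i \sqrt{6101}}{882}$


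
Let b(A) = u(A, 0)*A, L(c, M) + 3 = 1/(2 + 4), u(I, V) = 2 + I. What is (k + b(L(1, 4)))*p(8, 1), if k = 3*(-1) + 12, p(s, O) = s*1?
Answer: 818/9 ≈ 90.889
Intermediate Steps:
p(s, O) = s
L(c, M) = -17/6 (L(c, M) = -3 + 1/(2 + 4) = -3 + 1/6 = -17/6)
k = 9 (k = -3 + 12 = 9)
b(A) = A*(2 + A) (b(A) = (2 + A)*A = A*(2 + A))
(k + b(L(1, 4)))*p(8, 1) = (9 - 17*(2 - 17/6)/6)*8 = (9 - 17/6*(-5/6))*8 = (9 + 85/36)*8 = (409/36)*8 = 818/9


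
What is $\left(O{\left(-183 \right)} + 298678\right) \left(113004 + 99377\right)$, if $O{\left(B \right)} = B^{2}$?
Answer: $70545959627$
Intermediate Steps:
$\left(O{\left(-183 \right)} + 298678\right) \left(113004 + 99377\right) = \left(\left(-183\right)^{2} + 298678\right) \left(113004 + 99377\right) = \left(33489 + 298678\right) 212381 = 332167 \cdot 212381 = 70545959627$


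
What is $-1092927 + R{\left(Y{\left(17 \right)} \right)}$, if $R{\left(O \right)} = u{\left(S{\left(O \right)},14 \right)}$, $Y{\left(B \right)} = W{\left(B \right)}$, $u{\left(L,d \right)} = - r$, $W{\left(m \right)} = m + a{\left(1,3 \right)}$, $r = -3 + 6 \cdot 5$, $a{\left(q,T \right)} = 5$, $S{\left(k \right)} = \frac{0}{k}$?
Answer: $-1092954$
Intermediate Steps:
$S{\left(k \right)} = 0$
$r = 27$ ($r = -3 + 30 = 27$)
$W{\left(m \right)} = 5 + m$ ($W{\left(m \right)} = m + 5 = 5 + m$)
$u{\left(L,d \right)} = -27$ ($u{\left(L,d \right)} = \left(-1\right) 27 = -27$)
$Y{\left(B \right)} = 5 + B$
$R{\left(O \right)} = -27$
$-1092927 + R{\left(Y{\left(17 \right)} \right)} = -1092927 - 27 = -1092954$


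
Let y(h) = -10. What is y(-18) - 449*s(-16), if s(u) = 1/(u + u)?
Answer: 129/32 ≈ 4.0313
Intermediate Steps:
s(u) = 1/(2*u)
y(-18) - 449*s(-16) = -10 - 449/(2*(-16)) = -10 - 449*(-1)/(2*16) = -10 - 449*(-1/32) = -10 + 449/32 = 129/32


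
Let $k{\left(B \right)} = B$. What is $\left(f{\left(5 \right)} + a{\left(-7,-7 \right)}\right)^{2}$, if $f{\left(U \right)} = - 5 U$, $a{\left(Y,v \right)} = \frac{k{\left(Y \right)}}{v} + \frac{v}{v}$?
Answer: $529$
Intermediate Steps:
$a{\left(Y,v \right)} = 1 + \frac{Y}{v}$ ($a{\left(Y,v \right)} = \frac{Y}{v} + \frac{v}{v} = \frac{Y}{v} + 1 = 1 + \frac{Y}{v}$)
$\left(f{\left(5 \right)} + a{\left(-7,-7 \right)}\right)^{2} = \left(\left(-5\right) 5 + \frac{-7 - 7}{-7}\right)^{2} = \left(-25 - -2\right)^{2} = \left(-25 + 2\right)^{2} = \left(-23\right)^{2} = 529$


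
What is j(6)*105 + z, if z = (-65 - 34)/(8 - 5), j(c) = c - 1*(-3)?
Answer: 912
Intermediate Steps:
j(c) = 3 + c (j(c) = c + 3 = 3 + c)
z = -33 (z = -99/3 = -99*⅓ = -33)
j(6)*105 + z = (3 + 6)*105 - 33 = 9*105 - 33 = 945 - 33 = 912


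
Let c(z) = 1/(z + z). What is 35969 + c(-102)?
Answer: 7337675/204 ≈ 35969.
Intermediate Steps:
c(z) = 1/(2*z)
35969 + c(-102) = 35969 + (1/2)/(-102) = 35969 + (1/2)*(-1/102) = 35969 - 1/204 = 7337675/204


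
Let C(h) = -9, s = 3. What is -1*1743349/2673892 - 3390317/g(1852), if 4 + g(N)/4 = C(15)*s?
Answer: 1133140666061/41445326 ≈ 27341.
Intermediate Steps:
g(N) = -124 (g(N) = -16 + 4*(-9*3) = -16 + 4*(-27) = -16 - 108 = -124)
-1*1743349/2673892 - 3390317/g(1852) = -1*1743349/2673892 - 3390317/(-124) = -1743349*1/2673892 - 3390317*(-1/124) = -1743349/2673892 + 3390317/124 = 1133140666061/41445326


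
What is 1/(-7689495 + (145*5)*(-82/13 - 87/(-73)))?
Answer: -949/7300850630 ≈ -1.2998e-7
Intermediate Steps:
1/(-7689495 + (145*5)*(-82/13 - 87/(-73))) = 1/(-7689495 + 725*(-82*1/13 - 87*(-1/73))) = 1/(-7689495 + 725*(-82/13 + 87/73)) = 1/(-7689495 + 725*(-4855/949)) = 1/(-7689495 - 3519875/949) = 1/(-7300850630/949) = -949/7300850630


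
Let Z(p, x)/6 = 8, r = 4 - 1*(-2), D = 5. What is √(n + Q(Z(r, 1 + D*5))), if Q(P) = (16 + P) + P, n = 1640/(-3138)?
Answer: 2*√68607663/1569 ≈ 10.558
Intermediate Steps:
n = -820/1569 (n = 1640*(-1/3138) = -820/1569 ≈ -0.52263)
r = 6 (r = 4 + 2 = 6)
Z(p, x) = 48 (Z(p, x) = 6*8 = 48)
Q(P) = 16 + 2*P
√(n + Q(Z(r, 1 + D*5))) = √(-820/1569 + (16 + 2*48)) = √(-820/1569 + (16 + 96)) = √(-820/1569 + 112) = √(174908/1569) = 2*√68607663/1569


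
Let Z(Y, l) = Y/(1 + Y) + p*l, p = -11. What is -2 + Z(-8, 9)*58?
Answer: -39744/7 ≈ -5677.7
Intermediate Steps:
Z(Y, l) = -11*l + Y/(1 + Y) (Z(Y, l) = Y/(1 + Y) - 11*l = -11*l + Y/(1 + Y))
-2 + Z(-8, 9)*58 = -2 + ((-8 - 11*9 - 11*(-8)*9)/(1 - 8))*58 = -2 + ((-8 - 99 + 792)/(-7))*58 = -2 - 1/7*685*58 = -2 - 685/7*58 = -2 - 39730/7 = -39744/7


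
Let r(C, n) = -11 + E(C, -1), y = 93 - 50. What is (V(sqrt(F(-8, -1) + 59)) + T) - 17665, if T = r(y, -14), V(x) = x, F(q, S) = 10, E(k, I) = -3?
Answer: -17679 + sqrt(69) ≈ -17671.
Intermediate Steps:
y = 43
r(C, n) = -14 (r(C, n) = -11 - 3 = -14)
T = -14
(V(sqrt(F(-8, -1) + 59)) + T) - 17665 = (sqrt(10 + 59) - 14) - 17665 = (sqrt(69) - 14) - 17665 = (-14 + sqrt(69)) - 17665 = -17679 + sqrt(69)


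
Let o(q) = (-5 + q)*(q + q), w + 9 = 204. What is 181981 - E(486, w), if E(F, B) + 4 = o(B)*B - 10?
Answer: -14267505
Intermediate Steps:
w = 195 (w = -9 + 204 = 195)
o(q) = 2*q*(-5 + q) (o(q) = (-5 + q)*(2*q) = 2*q*(-5 + q))
E(F, B) = -14 + 2*B**2*(-5 + B) (E(F, B) = -4 + ((2*B*(-5 + B))*B - 10) = -4 + (2*B**2*(-5 + B) - 10) = -4 + (-10 + 2*B**2*(-5 + B)) = -14 + 2*B**2*(-5 + B))
181981 - E(486, w) = 181981 - (-14 + 2*195**2*(-5 + 195)) = 181981 - (-14 + 2*38025*190) = 181981 - (-14 + 14449500) = 181981 - 1*14449486 = 181981 - 14449486 = -14267505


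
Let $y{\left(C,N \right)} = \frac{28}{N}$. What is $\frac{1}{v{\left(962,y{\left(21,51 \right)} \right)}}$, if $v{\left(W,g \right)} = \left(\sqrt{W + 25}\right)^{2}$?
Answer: $\frac{1}{987} \approx 0.0010132$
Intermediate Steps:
$v{\left(W,g \right)} = 25 + W$ ($v{\left(W,g \right)} = \left(\sqrt{25 + W}\right)^{2} = 25 + W$)
$\frac{1}{v{\left(962,y{\left(21,51 \right)} \right)}} = \frac{1}{25 + 962} = \frac{1}{987}$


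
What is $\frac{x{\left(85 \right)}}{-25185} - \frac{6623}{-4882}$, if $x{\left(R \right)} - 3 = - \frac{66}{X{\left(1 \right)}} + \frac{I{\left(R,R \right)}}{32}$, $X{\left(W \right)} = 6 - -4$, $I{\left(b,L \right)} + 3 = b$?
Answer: $\frac{6672212803}{4918126800} \approx 1.3567$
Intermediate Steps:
$I{\left(b,L \right)} = -3 + b$
$X{\left(W \right)} = 10$ ($X{\left(W \right)} = 6 + 4 = 10$)
$x{\left(R \right)} = - \frac{591}{160} + \frac{R}{32}$ ($x{\left(R \right)} = 3 + \left(- \frac{66}{10} + \frac{-3 + R}{32}\right) = 3 + \left(\left(-66\right) \frac{1}{10} + \left(-3 + R\right) \frac{1}{32}\right) = 3 + \left(- \frac{33}{5} + \left(- \frac{3}{32} + \frac{R}{32}\right)\right) = 3 + \left(- \frac{1071}{160} + \frac{R}{32}\right) = - \frac{591}{160} + \frac{R}{32}$)
$\frac{x{\left(85 \right)}}{-25185} - \frac{6623}{-4882} = \frac{- \frac{591}{160} + \frac{1}{32} \cdot 85}{-25185} - \frac{6623}{-4882} = \left(- \frac{591}{160} + \frac{85}{32}\right) \left(- \frac{1}{25185}\right) - - \frac{6623}{4882} = \left(- \frac{83}{80}\right) \left(- \frac{1}{25185}\right) + \frac{6623}{4882} = \frac{83}{2014800} + \frac{6623}{4882} = \frac{6672212803}{4918126800}$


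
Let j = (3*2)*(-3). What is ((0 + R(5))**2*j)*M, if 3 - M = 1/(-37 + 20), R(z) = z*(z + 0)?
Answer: -585000/17 ≈ -34412.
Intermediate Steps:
j = -18 (j = 6*(-3) = -18)
R(z) = z**2 (R(z) = z*z = z**2)
M = 52/17 (M = 3 - 1/(-37 + 20) = 3 - 1/(-17) = 3 - 1*(-1/17) = 3 + 1/17 = 52/17 ≈ 3.0588)
((0 + R(5))**2*j)*M = ((0 + 5**2)**2*(-18))*(52/17) = ((0 + 25)**2*(-18))*(52/17) = (25**2*(-18))*(52/17) = (625*(-18))*(52/17) = -11250*52/17 = -585000/17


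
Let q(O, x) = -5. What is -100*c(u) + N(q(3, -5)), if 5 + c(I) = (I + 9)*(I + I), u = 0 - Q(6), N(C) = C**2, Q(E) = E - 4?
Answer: 3325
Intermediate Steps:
Q(E) = -4 + E
u = -2 (u = 0 - (-4 + 6) = 0 - 1*2 = 0 - 2 = -2)
c(I) = -5 + 2*I*(9 + I) (c(I) = -5 + (I + 9)*(I + I) = -5 + (9 + I)*(2*I) = -5 + 2*I*(9 + I))
-100*c(u) + N(q(3, -5)) = -100*(-5 + 2*(-2)**2 + 18*(-2)) + (-5)**2 = -100*(-5 + 2*4 - 36) + 25 = -100*(-5 + 8 - 36) + 25 = -100*(-33) + 25 = 3300 + 25 = 3325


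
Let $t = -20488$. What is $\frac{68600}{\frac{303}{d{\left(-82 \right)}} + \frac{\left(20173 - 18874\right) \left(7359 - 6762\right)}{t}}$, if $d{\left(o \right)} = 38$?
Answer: $- \frac{1068162368}{465225} \approx -2296.0$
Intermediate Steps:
$\frac{68600}{\frac{303}{d{\left(-82 \right)}} + \frac{\left(20173 - 18874\right) \left(7359 - 6762\right)}{t}} = \frac{68600}{\frac{303}{38} + \frac{\left(20173 - 18874\right) \left(7359 - 6762\right)}{-20488}} = \frac{68600}{303 \cdot \frac{1}{38} + 1299 \cdot 597 \left(- \frac{1}{20488}\right)} = \frac{68600}{\frac{303}{38} + 775503 \left(- \frac{1}{20488}\right)} = \frac{68600}{\frac{303}{38} - \frac{775503}{20488}} = \frac{68600}{- \frac{11630625}{389272}} = 68600 \left(- \frac{389272}{11630625}\right) = - \frac{1068162368}{465225}$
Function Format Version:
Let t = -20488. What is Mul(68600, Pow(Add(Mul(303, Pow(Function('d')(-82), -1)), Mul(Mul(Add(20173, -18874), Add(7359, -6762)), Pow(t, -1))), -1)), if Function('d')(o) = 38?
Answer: Rational(-1068162368, 465225) ≈ -2296.0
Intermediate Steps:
Mul(68600, Pow(Add(Mul(303, Pow(Function('d')(-82), -1)), Mul(Mul(Add(20173, -18874), Add(7359, -6762)), Pow(t, -1))), -1)) = Mul(68600, Pow(Add(Mul(303, Pow(38, -1)), Mul(Mul(Add(20173, -18874), Add(7359, -6762)), Pow(-20488, -1))), -1)) = Mul(68600, Pow(Add(Mul(303, Rational(1, 38)), Mul(Mul(1299, 597), Rational(-1, 20488))), -1)) = Mul(68600, Pow(Add(Rational(303, 38), Mul(775503, Rational(-1, 20488))), -1)) = Mul(68600, Pow(Add(Rational(303, 38), Rational(-775503, 20488)), -1)) = Mul(68600, Pow(Rational(-11630625, 389272), -1)) = Mul(68600, Rational(-389272, 11630625)) = Rational(-1068162368, 465225)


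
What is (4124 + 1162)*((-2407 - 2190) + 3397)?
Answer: -6343200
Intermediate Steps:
(4124 + 1162)*((-2407 - 2190) + 3397) = 5286*(-4597 + 3397) = 5286*(-1200) = -6343200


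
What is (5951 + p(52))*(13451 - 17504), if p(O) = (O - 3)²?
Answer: -33850656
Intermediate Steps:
p(O) = (-3 + O)²
(5951 + p(52))*(13451 - 17504) = (5951 + (-3 + 52)²)*(13451 - 17504) = (5951 + 49²)*(-4053) = (5951 + 2401)*(-4053) = 8352*(-4053) = -33850656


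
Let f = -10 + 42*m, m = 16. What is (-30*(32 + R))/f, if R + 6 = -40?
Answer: 210/331 ≈ 0.63444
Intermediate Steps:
R = -46 (R = -6 - 40 = -46)
f = 662 (f = -10 + 42*16 = -10 + 672 = 662)
(-30*(32 + R))/f = -30*(32 - 46)/662 = -30*(-14)*(1/662) = 420*(1/662) = 210/331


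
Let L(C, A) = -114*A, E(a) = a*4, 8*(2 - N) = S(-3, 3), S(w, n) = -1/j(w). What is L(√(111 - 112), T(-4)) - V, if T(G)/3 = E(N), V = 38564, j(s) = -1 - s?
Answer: -82771/2 ≈ -41386.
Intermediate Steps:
S(w, n) = -1/(-1 - w)
N = 33/16 (N = 2 - 1/(8*(1 - 3)) = 2 - ⅛/(-2) = 2 - ⅛*(-½) = 2 + 1/16 = 33/16 ≈ 2.0625)
E(a) = 4*a
T(G) = 99/4 (T(G) = 3*(4*(33/16)) = 3*(33/4) = 99/4)
L(√(111 - 112), T(-4)) - V = -114*99/4 - 1*38564 = -5643/2 - 38564 = -82771/2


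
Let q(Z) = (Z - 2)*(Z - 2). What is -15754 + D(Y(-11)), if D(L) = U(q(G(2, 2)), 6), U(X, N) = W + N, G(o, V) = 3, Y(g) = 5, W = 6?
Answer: -15742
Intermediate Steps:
q(Z) = (-2 + Z)² (q(Z) = (-2 + Z)*(-2 + Z) = (-2 + Z)²)
U(X, N) = 6 + N
D(L) = 12 (D(L) = 6 + 6 = 12)
-15754 + D(Y(-11)) = -15754 + 12 = -15742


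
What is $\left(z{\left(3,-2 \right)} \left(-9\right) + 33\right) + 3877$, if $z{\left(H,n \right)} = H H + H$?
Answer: $3802$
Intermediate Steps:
$z{\left(H,n \right)} = H + H^{2}$ ($z{\left(H,n \right)} = H^{2} + H = H + H^{2}$)
$\left(z{\left(3,-2 \right)} \left(-9\right) + 33\right) + 3877 = \left(3 \left(1 + 3\right) \left(-9\right) + 33\right) + 3877 = \left(3 \cdot 4 \left(-9\right) + 33\right) + 3877 = \left(12 \left(-9\right) + 33\right) + 3877 = \left(-108 + 33\right) + 3877 = -75 + 3877 = 3802$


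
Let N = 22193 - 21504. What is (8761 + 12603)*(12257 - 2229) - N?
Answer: 214237503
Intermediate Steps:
N = 689
(8761 + 12603)*(12257 - 2229) - N = (8761 + 12603)*(12257 - 2229) - 1*689 = 21364*10028 - 689 = 214238192 - 689 = 214237503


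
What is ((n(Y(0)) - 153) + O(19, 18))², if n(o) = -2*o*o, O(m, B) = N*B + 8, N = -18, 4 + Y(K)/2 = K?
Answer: 356409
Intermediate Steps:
Y(K) = -8 + 2*K
O(m, B) = 8 - 18*B (O(m, B) = -18*B + 8 = 8 - 18*B)
n(o) = -2*o²
((n(Y(0)) - 153) + O(19, 18))² = ((-2*(-8 + 2*0)² - 153) + (8 - 18*18))² = ((-2*(-8 + 0)² - 153) + (8 - 324))² = ((-2*(-8)² - 153) - 316)² = ((-2*64 - 153) - 316)² = ((-128 - 153) - 316)² = (-281 - 316)² = (-597)² = 356409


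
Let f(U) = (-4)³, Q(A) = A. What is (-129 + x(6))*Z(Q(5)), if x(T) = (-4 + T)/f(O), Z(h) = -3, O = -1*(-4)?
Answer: 12387/32 ≈ 387.09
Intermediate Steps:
O = 4
f(U) = -64
x(T) = 1/16 - T/64 (x(T) = (-4 + T)/(-64) = (-4 + T)*(-1/64) = 1/16 - T/64)
(-129 + x(6))*Z(Q(5)) = (-129 + (1/16 - 1/64*6))*(-3) = (-129 + (1/16 - 3/32))*(-3) = (-129 - 1/32)*(-3) = -4129/32*(-3) = 12387/32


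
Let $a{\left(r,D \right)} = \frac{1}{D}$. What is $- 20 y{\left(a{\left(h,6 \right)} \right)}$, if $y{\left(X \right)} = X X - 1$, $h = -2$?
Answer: $\frac{175}{9} \approx 19.444$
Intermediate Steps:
$y{\left(X \right)} = -1 + X^{2}$ ($y{\left(X \right)} = X^{2} - 1 = -1 + X^{2}$)
$- 20 y{\left(a{\left(h,6 \right)} \right)} = - 20 \left(-1 + \left(\frac{1}{6}\right)^{2}\right) = - 20 \left(-1 + \frac{1}{36}\right) = \left(-20\right) \left(- \frac{35}{36}\right) = \frac{175}{9}$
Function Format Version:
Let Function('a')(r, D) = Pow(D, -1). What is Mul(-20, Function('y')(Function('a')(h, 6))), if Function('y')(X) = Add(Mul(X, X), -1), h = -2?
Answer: Rational(175, 9) ≈ 19.444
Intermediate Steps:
Function('y')(X) = Add(-1, Pow(X, 2)) (Function('y')(X) = Add(Pow(X, 2), -1) = Add(-1, Pow(X, 2)))
Mul(-20, Function('y')(Function('a')(h, 6))) = Mul(-20, Add(-1, Pow(Pow(6, -1), 2))) = Mul(-20, Add(-1, Pow(Rational(1, 6), 2))) = Mul(-20, Add(-1, Rational(1, 36))) = Mul(-20, Rational(-35, 36)) = Rational(175, 9)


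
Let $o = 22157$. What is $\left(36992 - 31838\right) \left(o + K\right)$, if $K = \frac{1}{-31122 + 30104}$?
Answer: $\frac{58126361025}{509} \approx 1.142 \cdot 10^{8}$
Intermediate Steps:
$K = - \frac{1}{1018}$ ($K = \frac{1}{-1018} = - \frac{1}{1018} \approx -0.00098232$)
$\left(36992 - 31838\right) \left(o + K\right) = \left(36992 - 31838\right) \left(22157 - \frac{1}{1018}\right) = 5154 \cdot \frac{22555825}{1018} = \frac{58126361025}{509}$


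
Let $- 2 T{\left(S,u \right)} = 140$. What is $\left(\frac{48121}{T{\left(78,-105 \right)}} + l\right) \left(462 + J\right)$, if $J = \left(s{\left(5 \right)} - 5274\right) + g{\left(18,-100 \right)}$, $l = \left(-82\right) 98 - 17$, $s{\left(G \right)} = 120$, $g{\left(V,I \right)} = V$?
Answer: $\frac{1429849047}{35} \approx 4.0853 \cdot 10^{7}$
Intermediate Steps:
$l = -8053$ ($l = -8036 - 17 = -8053$)
$T{\left(S,u \right)} = -70$ ($T{\left(S,u \right)} = \left(- \frac{1}{2}\right) 140 = -70$)
$J = -5136$ ($J = \left(120 - 5274\right) + 18 = -5154 + 18 = -5136$)
$\left(\frac{48121}{T{\left(78,-105 \right)}} + l\right) \left(462 + J\right) = \left(\frac{48121}{-70} - 8053\right) \left(462 - 5136\right) = \left(48121 \left(- \frac{1}{70}\right) - 8053\right) \left(-4674\right) = \left(- \frac{48121}{70} - 8053\right) \left(-4674\right) = \left(- \frac{611831}{70}\right) \left(-4674\right) = \frac{1429849047}{35}$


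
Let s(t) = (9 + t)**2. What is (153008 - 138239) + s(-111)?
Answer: 25173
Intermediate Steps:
(153008 - 138239) + s(-111) = (153008 - 138239) + (9 - 111)**2 = 14769 + (-102)**2 = 14769 + 10404 = 25173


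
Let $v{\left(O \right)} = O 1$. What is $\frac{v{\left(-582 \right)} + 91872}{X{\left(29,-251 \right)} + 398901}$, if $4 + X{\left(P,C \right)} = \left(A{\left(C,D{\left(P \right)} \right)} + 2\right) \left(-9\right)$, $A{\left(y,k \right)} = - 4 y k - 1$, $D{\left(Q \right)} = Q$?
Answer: $\frac{45645}{68422} \approx 0.66711$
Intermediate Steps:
$A{\left(y,k \right)} = -1 - 4 k y$ ($A{\left(y,k \right)} = - 4 k y - 1 = -1 - 4 k y$)
$v{\left(O \right)} = O$
$X{\left(P,C \right)} = -13 + 36 C P$ ($X{\left(P,C \right)} = -4 + \left(\left(-1 - 4 P C\right) + 2\right) \left(-9\right) = -4 + \left(\left(-1 - 4 C P\right) + 2\right) \left(-9\right) = -4 + \left(1 - 4 C P\right) \left(-9\right) = -4 + \left(-9 + 36 C P\right) = -13 + 36 C P$)
$\frac{v{\left(-582 \right)} + 91872}{X{\left(29,-251 \right)} + 398901} = \frac{-582 + 91872}{\left(-13 + 36 \left(-251\right) 29\right) + 398901} = \frac{91290}{\left(-13 - 262044\right) + 398901} = \frac{91290}{-262057 + 398901} = \frac{91290}{136844} = 91290 \cdot \frac{1}{136844} = \frac{45645}{68422}$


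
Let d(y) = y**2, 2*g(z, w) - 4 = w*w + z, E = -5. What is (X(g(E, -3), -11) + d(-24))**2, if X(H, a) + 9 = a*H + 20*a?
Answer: 91809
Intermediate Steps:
g(z, w) = 2 + z/2 + w**2/2 (g(z, w) = 2 + (w*w + z)/2 = 2 + (w**2 + z)/2 = 2 + (z + w**2)/2 = 2 + (z/2 + w**2/2) = 2 + z/2 + w**2/2)
X(H, a) = -9 + 20*a + H*a (X(H, a) = -9 + (a*H + 20*a) = -9 + (H*a + 20*a) = -9 + (20*a + H*a) = -9 + 20*a + H*a)
(X(g(E, -3), -11) + d(-24))**2 = ((-9 + 20*(-11) + (2 + (1/2)*(-5) + (1/2)*(-3)**2)*(-11)) + (-24)**2)**2 = ((-9 - 220 + (2 - 5/2 + (1/2)*9)*(-11)) + 576)**2 = ((-9 - 220 + (2 - 5/2 + 9/2)*(-11)) + 576)**2 = ((-9 - 220 + 4*(-11)) + 576)**2 = ((-9 - 220 - 44) + 576)**2 = (-273 + 576)**2 = 303**2 = 91809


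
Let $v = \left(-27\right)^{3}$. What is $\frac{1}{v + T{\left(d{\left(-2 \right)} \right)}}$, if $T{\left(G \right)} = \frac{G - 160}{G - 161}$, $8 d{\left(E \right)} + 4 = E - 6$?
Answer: $- \frac{325}{6396652} \approx -5.0808 \cdot 10^{-5}$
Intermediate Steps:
$d{\left(E \right)} = - \frac{5}{4} + \frac{E}{8}$ ($d{\left(E \right)} = - \frac{1}{2} + \frac{E - 6}{8} = - \frac{1}{2} + \frac{-6 + E}{8} = - \frac{1}{2} + \left(- \frac{3}{4} + \frac{E}{8}\right) = - \frac{5}{4} + \frac{E}{8}$)
$v = -19683$
$T{\left(G \right)} = \frac{-160 + G}{-161 + G}$
$\frac{1}{v + T{\left(d{\left(-2 \right)} \right)}} = \frac{1}{-19683 + \frac{-160 + \left(- \frac{5}{4} + \frac{1}{8} \left(-2\right)\right)}{-161 + \left(- \frac{5}{4} + \frac{1}{8} \left(-2\right)\right)}} = \frac{1}{-19683 + \frac{-160 - \frac{3}{2}}{-161 - \frac{3}{2}}} = \frac{1}{-19683 + \frac{1}{- \frac{325}{2}} \left(- \frac{323}{2}\right)} = \frac{1}{-19683 - - \frac{323}{325}} = \frac{1}{-19683 + \frac{323}{325}} = \frac{1}{- \frac{6396652}{325}} = - \frac{325}{6396652}$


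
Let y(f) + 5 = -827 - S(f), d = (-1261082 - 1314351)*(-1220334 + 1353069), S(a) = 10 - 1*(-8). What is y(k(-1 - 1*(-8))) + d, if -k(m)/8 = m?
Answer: -341850100105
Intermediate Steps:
S(a) = 18 (S(a) = 10 + 8 = 18)
k(m) = -8*m
d = -341850099255 (d = -2575433*132735 = -341850099255)
y(f) = -850 (y(f) = -5 + (-827 - 1*18) = -5 + (-827 - 18) = -5 - 845 = -850)
y(k(-1 - 1*(-8))) + d = -850 - 341850099255 = -341850100105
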